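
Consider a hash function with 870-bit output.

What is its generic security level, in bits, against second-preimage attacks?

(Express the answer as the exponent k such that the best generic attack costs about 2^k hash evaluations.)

Step 1: The hash has a 870-bit output.
Step 2: Second-preimage resistance means: given a specific input x, it should be infeasible to find a different y with h(y) = h(x).
With a 870-bit output, a generic search for a second preimage costs about 2^870 evaluations (each trial matches the fixed target with probability 2^-870).
Step 3: Security level = 870 bits.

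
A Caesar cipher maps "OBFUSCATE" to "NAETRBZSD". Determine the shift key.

Step 1: Compare first letters: O (position 14) -> N (position 13).
Step 2: Shift = (13 - 14) mod 26 = 25.
The shift value is 25.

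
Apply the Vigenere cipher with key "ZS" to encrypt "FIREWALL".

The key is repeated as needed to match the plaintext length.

Step 1: Repeat key to match plaintext length:
  Plaintext: FIREWALL
  Key:       ZSZSZSZS
Step 2: Encrypt each letter:
  F(5) + Z(25) = (5+25) mod 26 = 4 = E
  I(8) + S(18) = (8+18) mod 26 = 0 = A
  R(17) + Z(25) = (17+25) mod 26 = 16 = Q
  E(4) + S(18) = (4+18) mod 26 = 22 = W
  W(22) + Z(25) = (22+25) mod 26 = 21 = V
  A(0) + S(18) = (0+18) mod 26 = 18 = S
  L(11) + Z(25) = (11+25) mod 26 = 10 = K
  L(11) + S(18) = (11+18) mod 26 = 3 = D
Ciphertext: EAQWVSKD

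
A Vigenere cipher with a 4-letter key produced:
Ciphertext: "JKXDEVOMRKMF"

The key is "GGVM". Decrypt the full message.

Step 1: Key 'GGVM' has length 4. Extended key: GGVMGGVMGGVM
Step 2: Decrypt each position:
  J(9) - G(6) = 3 = D
  K(10) - G(6) = 4 = E
  X(23) - V(21) = 2 = C
  D(3) - M(12) = 17 = R
  E(4) - G(6) = 24 = Y
  V(21) - G(6) = 15 = P
  O(14) - V(21) = 19 = T
  M(12) - M(12) = 0 = A
  R(17) - G(6) = 11 = L
  K(10) - G(6) = 4 = E
  M(12) - V(21) = 17 = R
  F(5) - M(12) = 19 = T
Plaintext: DECRYPTALERT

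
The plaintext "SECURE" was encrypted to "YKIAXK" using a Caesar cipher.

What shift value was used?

Step 1: Compare first letters: S (position 18) -> Y (position 24).
Step 2: Shift = (24 - 18) mod 26 = 6.
The shift value is 6.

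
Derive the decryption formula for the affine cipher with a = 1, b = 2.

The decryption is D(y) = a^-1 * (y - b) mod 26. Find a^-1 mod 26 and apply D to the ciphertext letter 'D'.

Step 1: Find a^-1, the modular inverse of 1 mod 26.
Step 2: We need 1 * a^-1 = 1 (mod 26).
Step 3: 1 * 1 = 1 = 0 * 26 + 1, so a^-1 = 1.
Step 4: D(y) = 1(y - 2) mod 26.
Step 5: Apply to 'D' (y = 3): D(3) = 1 * (3 - 2) mod 26 = 1 * 1 mod 26 = 1 -> 'B'.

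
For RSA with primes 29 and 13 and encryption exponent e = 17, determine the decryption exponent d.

Step 1: n = 29 * 13 = 377.
Step 2: phi(n) = 28 * 12 = 336.
Step 3: Find d such that 17 * d = 1 (mod 336).
Step 4: d = 17^(-1) mod 336 = 257.
Verification: 17 * 257 = 4369 = 13 * 336 + 1.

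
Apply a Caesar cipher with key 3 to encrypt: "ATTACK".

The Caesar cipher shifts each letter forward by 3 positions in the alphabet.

Step 1: For each letter, shift forward by 3 positions (mod 26).
  A (position 0) -> position (0+3) mod 26 = 3 -> D
  T (position 19) -> position (19+3) mod 26 = 22 -> W
  T (position 19) -> position (19+3) mod 26 = 22 -> W
  A (position 0) -> position (0+3) mod 26 = 3 -> D
  C (position 2) -> position (2+3) mod 26 = 5 -> F
  K (position 10) -> position (10+3) mod 26 = 13 -> N
Result: DWWDFN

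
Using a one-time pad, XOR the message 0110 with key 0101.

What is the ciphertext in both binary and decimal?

Step 1: Write out the XOR operation bit by bit:
  Message: 0110
  Key:     0101
  XOR:     0011
Step 2: Convert to decimal: 0011 = 3.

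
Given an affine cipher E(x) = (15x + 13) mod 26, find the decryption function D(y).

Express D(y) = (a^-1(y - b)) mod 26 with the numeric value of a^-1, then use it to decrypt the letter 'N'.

Step 1: Find a^-1, the modular inverse of 15 mod 26.
Step 2: We need 15 * a^-1 = 1 (mod 26).
Step 3: 15 * 7 = 105 = 4 * 26 + 1, so a^-1 = 7.
Step 4: D(y) = 7(y - 13) mod 26.
Step 5: Apply to 'N' (y = 13): D(13) = 7 * (13 - 13) mod 26 = 7 * 0 mod 26 = 0 -> 'A'.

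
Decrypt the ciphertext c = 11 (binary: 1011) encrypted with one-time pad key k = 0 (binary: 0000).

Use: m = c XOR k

Step 1: XOR ciphertext with key:
  Ciphertext: 1011
  Key:        0000
  XOR:        1011
Step 2: Plaintext = 1011 = 11 in decimal.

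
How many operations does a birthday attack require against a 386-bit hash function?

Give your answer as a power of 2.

Step 1: The birthday paradox gives collision probability ~50% after sqrt(2^n) = 2^(n/2) hashes.
Step 2: For 386-bit output: 2^(386/2) = 2^193.
Step 3: Approximately 2^193 hash computations needed.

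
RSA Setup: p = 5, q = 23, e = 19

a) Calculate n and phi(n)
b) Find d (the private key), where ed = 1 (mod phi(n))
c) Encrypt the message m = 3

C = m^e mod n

Step 1: n = 5 * 23 = 115.
Step 2: phi(n) = (5-1)(23-1) = 4 * 22 = 88.
Step 3: Find d = 19^(-1) mod 88 = 51.
  Verify: 19 * 51 = 969 = 1 (mod 88).
Step 4: C = 3^19 mod 115 = 52.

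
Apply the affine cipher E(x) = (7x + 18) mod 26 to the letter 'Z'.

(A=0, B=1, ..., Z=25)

Step 1: Convert 'Z' to number: x = 25.
Step 2: E(25) = (7 * 25 + 18) mod 26 = 193 mod 26 = 11.
Step 3: Convert 11 back to letter: L.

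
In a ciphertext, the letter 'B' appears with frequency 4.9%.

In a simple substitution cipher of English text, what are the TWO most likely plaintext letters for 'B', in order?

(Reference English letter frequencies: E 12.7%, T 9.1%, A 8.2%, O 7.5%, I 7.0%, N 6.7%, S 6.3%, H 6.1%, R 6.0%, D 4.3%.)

Step 1: Observed frequency of 'B' is 4.9%.
Step 2: Compute distances to each reference frequency and sort:
  D (4.3%): difference = 0.6% <-- BEST
  R (6.0%): difference = 1.1% <-- RUNNER-UP
  H (6.1%): difference = 1.2%
  S (6.3%): difference = 1.4%
  N (6.7%): difference = 1.8%
Step 3: Most likely is 'D' (4.3%, diff 0.6%); second most likely is 'R' (6.0%, diff 1.1%).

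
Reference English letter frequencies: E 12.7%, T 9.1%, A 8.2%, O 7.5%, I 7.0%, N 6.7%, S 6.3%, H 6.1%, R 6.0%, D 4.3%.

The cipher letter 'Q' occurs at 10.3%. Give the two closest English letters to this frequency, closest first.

Step 1: Observed frequency of 'Q' is 10.3%.
Step 2: Compute distances to each reference frequency and sort:
  T (9.1%): difference = 1.2% <-- BEST
  A (8.2%): difference = 2.1% <-- RUNNER-UP
  E (12.7%): difference = 2.4%
  O (7.5%): difference = 2.8%
  I (7.0%): difference = 3.3%
Step 3: Most likely is 'T' (9.1%, diff 1.2%); second most likely is 'A' (8.2%, diff 2.1%).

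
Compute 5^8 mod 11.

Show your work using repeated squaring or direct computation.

Step 1: Compute 5^8 mod 11 step by step, reducing modulo 11 at each step.
  5^1 mod 11 = 5
  5^2 mod 11 = (5 * 5) mod 11 = 3
  5^3 mod 11 = (3 * 5) mod 11 = 4
  5^4 mod 11 = (4 * 5) mod 11 = 9
  5^5 mod 11 = (9 * 5) mod 11 = 1
  5^6 mod 11 = (1 * 5) mod 11 = 5
  5^7 mod 11 = (5 * 5) mod 11 = 3
  5^8 mod 11 = (3 * 5) mod 11 = 4
Step 2: Result = 4.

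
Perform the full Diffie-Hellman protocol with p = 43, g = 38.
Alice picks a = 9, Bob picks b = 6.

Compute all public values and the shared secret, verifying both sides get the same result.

Step 1: A = g^a mod p = 38^9 mod 43 = 21.
Step 2: B = g^b mod p = 38^6 mod 43 = 16.
Step 3: Alice computes s = B^a mod p = 16^9 mod 43 = 41.
Step 4: Bob computes s = A^b mod p = 21^6 mod 43 = 41.
Both sides agree: shared secret = 41.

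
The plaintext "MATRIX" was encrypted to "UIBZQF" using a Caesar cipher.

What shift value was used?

Step 1: Compare first letters: M (position 12) -> U (position 20).
Step 2: Shift = (20 - 12) mod 26 = 8.
The shift value is 8.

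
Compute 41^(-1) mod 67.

Step 1: We need x such that 41 * x = 1 (mod 67).
Step 2: Using the extended Euclidean algorithm or trial:
  41 * 18 = 738 = 11 * 67 + 1.
Step 3: Since 738 mod 67 = 1, the inverse is x = 18.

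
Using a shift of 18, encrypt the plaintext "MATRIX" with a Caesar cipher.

Step 1: For each letter, shift forward by 18 positions (mod 26).
  M (position 12) -> position (12+18) mod 26 = 4 -> E
  A (position 0) -> position (0+18) mod 26 = 18 -> S
  T (position 19) -> position (19+18) mod 26 = 11 -> L
  R (position 17) -> position (17+18) mod 26 = 9 -> J
  I (position 8) -> position (8+18) mod 26 = 0 -> A
  X (position 23) -> position (23+18) mod 26 = 15 -> P
Result: ESLJAP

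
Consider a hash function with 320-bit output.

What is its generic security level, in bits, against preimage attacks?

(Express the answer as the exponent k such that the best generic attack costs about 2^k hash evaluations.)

Step 1: The hash has a 320-bit output.
Step 2: Preimage resistance means: given a digest h(x), it should be infeasible to find any input that hashes to it.
With a 320-bit output there are 2^320 possible digests, so a generic brute-force preimage search costs about 2^320 evaluations.
Step 3: Security level = 320 bits.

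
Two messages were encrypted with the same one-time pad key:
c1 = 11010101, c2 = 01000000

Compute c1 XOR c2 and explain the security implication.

Step 1: c1 XOR c2 = (m1 XOR k) XOR (m2 XOR k).
Step 2: By XOR associativity/commutativity: = m1 XOR m2 XOR k XOR k = m1 XOR m2.
Step 3: 11010101 XOR 01000000 = 10010101 = 149.
Step 4: The key cancels out! An attacker learns m1 XOR m2 = 149, revealing the relationship between plaintexts.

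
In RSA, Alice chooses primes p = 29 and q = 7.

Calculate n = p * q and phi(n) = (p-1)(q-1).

Step 1: n = p * q = 29 * 7 = 203.
Step 2: phi(n) = (p-1)(q-1) = 28 * 6 = 168.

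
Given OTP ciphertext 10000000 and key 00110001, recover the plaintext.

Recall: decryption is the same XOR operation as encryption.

Step 1: XOR ciphertext with key:
  Ciphertext: 10000000
  Key:        00110001
  XOR:        10110001
Step 2: Plaintext = 10110001 = 177 in decimal.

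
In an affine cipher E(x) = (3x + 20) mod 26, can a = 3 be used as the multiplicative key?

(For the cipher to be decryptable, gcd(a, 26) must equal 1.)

Step 1: Compute gcd(3, 26).
Step 2: gcd(3, 26) = 1.
Since gcd = 1, 3 is coprime with 26, so it is a valid key.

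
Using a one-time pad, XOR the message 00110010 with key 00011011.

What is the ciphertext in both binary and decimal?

Step 1: Write out the XOR operation bit by bit:
  Message: 00110010
  Key:     00011011
  XOR:     00101001
Step 2: Convert to decimal: 00101001 = 41.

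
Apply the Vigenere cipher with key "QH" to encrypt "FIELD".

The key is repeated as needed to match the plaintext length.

Step 1: Repeat key to match plaintext length:
  Plaintext: FIELD
  Key:       QHQHQ
Step 2: Encrypt each letter:
  F(5) + Q(16) = (5+16) mod 26 = 21 = V
  I(8) + H(7) = (8+7) mod 26 = 15 = P
  E(4) + Q(16) = (4+16) mod 26 = 20 = U
  L(11) + H(7) = (11+7) mod 26 = 18 = S
  D(3) + Q(16) = (3+16) mod 26 = 19 = T
Ciphertext: VPUST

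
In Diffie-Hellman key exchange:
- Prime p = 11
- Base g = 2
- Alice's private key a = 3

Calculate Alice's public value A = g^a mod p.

Step 1: A = g^a mod p = 2^3 mod 11.
  2^1 mod 11 = 2
  2^2 mod 11 = (2 * 2) mod 11 = 4
  2^3 mod 11 = (4 * 2) mod 11 = 8
Result: A = 8.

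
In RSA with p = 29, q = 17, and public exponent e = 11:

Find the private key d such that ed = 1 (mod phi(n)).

Step 1: n = 29 * 17 = 493.
Step 2: phi(n) = 28 * 16 = 448.
Step 3: Find d such that 11 * d = 1 (mod 448).
Step 4: d = 11^(-1) mod 448 = 163.
Verification: 11 * 163 = 1793 = 4 * 448 + 1.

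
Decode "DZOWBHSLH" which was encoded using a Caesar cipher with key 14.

Step 1: Reverse the shift by subtracting 14 from each letter position.
  D (position 3) -> position (3-14) mod 26 = 15 -> P
  Z (position 25) -> position (25-14) mod 26 = 11 -> L
  O (position 14) -> position (14-14) mod 26 = 0 -> A
  W (position 22) -> position (22-14) mod 26 = 8 -> I
  B (position 1) -> position (1-14) mod 26 = 13 -> N
  H (position 7) -> position (7-14) mod 26 = 19 -> T
  S (position 18) -> position (18-14) mod 26 = 4 -> E
  L (position 11) -> position (11-14) mod 26 = 23 -> X
  H (position 7) -> position (7-14) mod 26 = 19 -> T
Decrypted message: PLAINTEXT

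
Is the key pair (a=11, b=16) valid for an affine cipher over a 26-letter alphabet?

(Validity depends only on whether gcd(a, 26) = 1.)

Step 1: Compute gcd(11, 26).
Step 2: gcd(11, 26) = 1.
Since gcd = 1, 11 is coprime with 26, so it is a valid key.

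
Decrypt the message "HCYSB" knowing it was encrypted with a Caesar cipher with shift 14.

Step 1: Reverse the shift by subtracting 14 from each letter position.
  H (position 7) -> position (7-14) mod 26 = 19 -> T
  C (position 2) -> position (2-14) mod 26 = 14 -> O
  Y (position 24) -> position (24-14) mod 26 = 10 -> K
  S (position 18) -> position (18-14) mod 26 = 4 -> E
  B (position 1) -> position (1-14) mod 26 = 13 -> N
Decrypted message: TOKEN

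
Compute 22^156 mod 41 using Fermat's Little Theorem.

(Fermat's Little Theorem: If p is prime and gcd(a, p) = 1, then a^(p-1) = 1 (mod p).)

Step 1: Since 41 is prime, by Fermat's Little Theorem: 22^40 = 1 (mod 41).
Step 2: Reduce exponent: 156 mod 40 = 36.
Step 3: So 22^156 = 22^36 (mod 41).
Step 4: 22^36 mod 41 = 25.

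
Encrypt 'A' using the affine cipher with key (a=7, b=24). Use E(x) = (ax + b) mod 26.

Step 1: Convert 'A' to number: x = 0.
Step 2: E(0) = (7 * 0 + 24) mod 26 = 24 mod 26 = 24.
Step 3: Convert 24 back to letter: Y.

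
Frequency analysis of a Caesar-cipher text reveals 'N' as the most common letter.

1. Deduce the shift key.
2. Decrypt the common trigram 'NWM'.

Step 1: In English, 'E' is the most frequent letter (12.7%).
Step 2: The most frequent ciphertext letter is 'N' (position 13).
Step 3: Shift = (13 - 4) mod 26 = 9.
Step 4: Decrypt 'NWM' by shifting back 9:
  N -> E
  W -> N
  M -> D
Step 5: 'NWM' decrypts to 'END'.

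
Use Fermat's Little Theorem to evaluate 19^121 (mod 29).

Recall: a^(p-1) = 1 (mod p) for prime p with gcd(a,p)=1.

Step 1: Since 29 is prime, by Fermat's Little Theorem: 19^28 = 1 (mod 29).
Step 2: Reduce exponent: 121 mod 28 = 9.
Step 3: So 19^121 = 19^9 (mod 29).
Step 4: 19^9 mod 29 = 11.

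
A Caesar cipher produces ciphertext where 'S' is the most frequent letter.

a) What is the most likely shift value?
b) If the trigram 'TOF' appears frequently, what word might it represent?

Step 1: In English, 'E' is the most frequent letter (12.7%).
Step 2: The most frequent ciphertext letter is 'S' (position 18).
Step 3: Shift = (18 - 4) mod 26 = 14.
Step 4: Decrypt 'TOF' by shifting back 14:
  T -> F
  O -> A
  F -> R
Step 5: 'TOF' decrypts to 'FAR'.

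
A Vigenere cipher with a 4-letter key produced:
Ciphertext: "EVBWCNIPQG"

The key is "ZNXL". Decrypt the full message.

Step 1: Key 'ZNXL' has length 4. Extended key: ZNXLZNXLZN
Step 2: Decrypt each position:
  E(4) - Z(25) = 5 = F
  V(21) - N(13) = 8 = I
  B(1) - X(23) = 4 = E
  W(22) - L(11) = 11 = L
  C(2) - Z(25) = 3 = D
  N(13) - N(13) = 0 = A
  I(8) - X(23) = 11 = L
  P(15) - L(11) = 4 = E
  Q(16) - Z(25) = 17 = R
  G(6) - N(13) = 19 = T
Plaintext: FIELDALERT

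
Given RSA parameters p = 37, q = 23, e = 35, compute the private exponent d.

Step 1: n = 37 * 23 = 851.
Step 2: phi(n) = 36 * 22 = 792.
Step 3: Find d such that 35 * d = 1 (mod 792).
Step 4: d = 35^(-1) mod 792 = 611.
Verification: 35 * 611 = 21385 = 27 * 792 + 1.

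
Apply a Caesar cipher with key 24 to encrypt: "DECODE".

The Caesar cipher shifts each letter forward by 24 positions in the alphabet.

Step 1: For each letter, shift forward by 24 positions (mod 26).
  D (position 3) -> position (3+24) mod 26 = 1 -> B
  E (position 4) -> position (4+24) mod 26 = 2 -> C
  C (position 2) -> position (2+24) mod 26 = 0 -> A
  O (position 14) -> position (14+24) mod 26 = 12 -> M
  D (position 3) -> position (3+24) mod 26 = 1 -> B
  E (position 4) -> position (4+24) mod 26 = 2 -> C
Result: BCAMBC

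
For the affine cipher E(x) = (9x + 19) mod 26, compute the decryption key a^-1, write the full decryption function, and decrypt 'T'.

Step 1: Find a^-1, the modular inverse of 9 mod 26.
Step 2: We need 9 * a^-1 = 1 (mod 26).
Step 3: 9 * 3 = 27 = 1 * 26 + 1, so a^-1 = 3.
Step 4: D(y) = 3(y - 19) mod 26.
Step 5: Apply to 'T' (y = 19): D(19) = 3 * (19 - 19) mod 26 = 3 * 0 mod 26 = 0 -> 'A'.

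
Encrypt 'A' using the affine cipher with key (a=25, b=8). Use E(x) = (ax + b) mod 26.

Step 1: Convert 'A' to number: x = 0.
Step 2: E(0) = (25 * 0 + 8) mod 26 = 8 mod 26 = 8.
Step 3: Convert 8 back to letter: I.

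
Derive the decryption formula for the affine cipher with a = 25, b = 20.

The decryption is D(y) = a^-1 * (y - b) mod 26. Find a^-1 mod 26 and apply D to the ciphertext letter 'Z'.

Step 1: Find a^-1, the modular inverse of 25 mod 26.
Step 2: We need 25 * a^-1 = 1 (mod 26).
Step 3: 25 * 25 = 625 = 24 * 26 + 1, so a^-1 = 25.
Step 4: D(y) = 25(y - 20) mod 26.
Step 5: Apply to 'Z' (y = 25): D(25) = 25 * (25 - 20) mod 26 = 25 * 5 mod 26 = 21 -> 'V'.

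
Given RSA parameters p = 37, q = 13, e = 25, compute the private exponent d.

Step 1: n = 37 * 13 = 481.
Step 2: phi(n) = 36 * 12 = 432.
Step 3: Find d such that 25 * d = 1 (mod 432).
Step 4: d = 25^(-1) mod 432 = 121.
Verification: 25 * 121 = 3025 = 7 * 432 + 1.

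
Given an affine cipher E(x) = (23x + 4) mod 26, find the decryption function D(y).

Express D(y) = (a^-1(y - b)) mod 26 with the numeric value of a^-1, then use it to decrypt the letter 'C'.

Step 1: Find a^-1, the modular inverse of 23 mod 26.
Step 2: We need 23 * a^-1 = 1 (mod 26).
Step 3: 23 * 17 = 391 = 15 * 26 + 1, so a^-1 = 17.
Step 4: D(y) = 17(y - 4) mod 26.
Step 5: Apply to 'C' (y = 2): D(2) = 17 * (2 - 4) mod 26 = 17 * -2 mod 26 = 18 -> 'S'.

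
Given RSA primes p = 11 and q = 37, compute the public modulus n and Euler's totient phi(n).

Step 1: n = p * q = 11 * 37 = 407.
Step 2: phi(n) = (p-1)(q-1) = 10 * 36 = 360.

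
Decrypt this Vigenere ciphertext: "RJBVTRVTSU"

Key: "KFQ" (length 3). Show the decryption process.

Step 1: Key 'KFQ' has length 3. Extended key: KFQKFQKFQK
Step 2: Decrypt each position:
  R(17) - K(10) = 7 = H
  J(9) - F(5) = 4 = E
  B(1) - Q(16) = 11 = L
  V(21) - K(10) = 11 = L
  T(19) - F(5) = 14 = O
  R(17) - Q(16) = 1 = B
  V(21) - K(10) = 11 = L
  T(19) - F(5) = 14 = O
  S(18) - Q(16) = 2 = C
  U(20) - K(10) = 10 = K
Plaintext: HELLOBLOCK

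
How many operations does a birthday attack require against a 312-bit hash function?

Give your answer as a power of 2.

Step 1: The birthday paradox gives collision probability ~50% after sqrt(2^n) = 2^(n/2) hashes.
Step 2: For 312-bit output: 2^(312/2) = 2^156.
Step 3: Approximately 2^156 hash computations needed.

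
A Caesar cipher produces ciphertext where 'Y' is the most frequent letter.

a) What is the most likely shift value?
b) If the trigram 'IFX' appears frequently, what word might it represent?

Step 1: In English, 'E' is the most frequent letter (12.7%).
Step 2: The most frequent ciphertext letter is 'Y' (position 24).
Step 3: Shift = (24 - 4) mod 26 = 20.
Step 4: Decrypt 'IFX' by shifting back 20:
  I -> O
  F -> L
  X -> D
Step 5: 'IFX' decrypts to 'OLD'.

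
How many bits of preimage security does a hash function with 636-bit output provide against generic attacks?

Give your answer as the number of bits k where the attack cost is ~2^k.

Step 1: The hash has a 636-bit output.
Step 2: Preimage resistance means: given a digest h(x), it should be infeasible to find any input that hashes to it.
With a 636-bit output there are 2^636 possible digests, so a generic brute-force preimage search costs about 2^636 evaluations.
Step 3: Security level = 636 bits.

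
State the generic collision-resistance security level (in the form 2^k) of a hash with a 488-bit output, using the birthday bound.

Step 1: The birthday paradox gives collision probability ~50% after sqrt(2^n) = 2^(n/2) hashes.
Step 2: For 488-bit output: 2^(488/2) = 2^244.
Step 3: Approximately 2^244 hash computations needed.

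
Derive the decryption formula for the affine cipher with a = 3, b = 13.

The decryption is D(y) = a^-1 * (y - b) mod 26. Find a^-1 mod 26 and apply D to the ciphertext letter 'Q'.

Step 1: Find a^-1, the modular inverse of 3 mod 26.
Step 2: We need 3 * a^-1 = 1 (mod 26).
Step 3: 3 * 9 = 27 = 1 * 26 + 1, so a^-1 = 9.
Step 4: D(y) = 9(y - 13) mod 26.
Step 5: Apply to 'Q' (y = 16): D(16) = 9 * (16 - 13) mod 26 = 9 * 3 mod 26 = 1 -> 'B'.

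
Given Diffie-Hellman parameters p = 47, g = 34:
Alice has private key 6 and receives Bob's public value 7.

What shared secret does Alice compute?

Step 1: s = B^a mod p = 7^6 mod 47.
  7^1 mod 47 = 7
  7^2 mod 47 = (7 * 7) mod 47 = 2
  7^3 mod 47 = (2 * 7) mod 47 = 14
  7^4 mod 47 = (14 * 7) mod 47 = 4
  7^5 mod 47 = (4 * 7) mod 47 = 28
  7^6 mod 47 = (28 * 7) mod 47 = 8
Result: shared secret = 8.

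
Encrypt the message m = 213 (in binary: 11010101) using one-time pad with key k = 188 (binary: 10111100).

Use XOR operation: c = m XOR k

Step 1: Write out the XOR operation bit by bit:
  Message: 11010101
  Key:     10111100
  XOR:     01101001
Step 2: Convert to decimal: 01101001 = 105.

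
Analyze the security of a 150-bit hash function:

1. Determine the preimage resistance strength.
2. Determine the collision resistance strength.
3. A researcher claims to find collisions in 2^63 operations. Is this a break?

Step 1: Preimage resistance requires brute-force of 2^150 operations.
Step 2: Collision resistance (birthday bound) = 2^(150/2) = 2^75.
Step 3: The claimed attack costs 2^63 operations.
Step 4: Since 2^63 < 2^75, the claimed attack beats the generic birthday bound, so collision resistance is broken.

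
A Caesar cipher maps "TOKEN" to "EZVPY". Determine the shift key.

Step 1: Compare first letters: T (position 19) -> E (position 4).
Step 2: Shift = (4 - 19) mod 26 = 11.
The shift value is 11.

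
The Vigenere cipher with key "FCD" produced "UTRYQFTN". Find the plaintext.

Step 1: Extend key: FCDFCDFC
Step 2: Decrypt each letter (c - k) mod 26:
  U(20) - F(5) = (20-5) mod 26 = 15 = P
  T(19) - C(2) = (19-2) mod 26 = 17 = R
  R(17) - D(3) = (17-3) mod 26 = 14 = O
  Y(24) - F(5) = (24-5) mod 26 = 19 = T
  Q(16) - C(2) = (16-2) mod 26 = 14 = O
  F(5) - D(3) = (5-3) mod 26 = 2 = C
  T(19) - F(5) = (19-5) mod 26 = 14 = O
  N(13) - C(2) = (13-2) mod 26 = 11 = L
Plaintext: PROTOCOL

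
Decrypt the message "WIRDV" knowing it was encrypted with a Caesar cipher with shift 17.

Step 1: Reverse the shift by subtracting 17 from each letter position.
  W (position 22) -> position (22-17) mod 26 = 5 -> F
  I (position 8) -> position (8-17) mod 26 = 17 -> R
  R (position 17) -> position (17-17) mod 26 = 0 -> A
  D (position 3) -> position (3-17) mod 26 = 12 -> M
  V (position 21) -> position (21-17) mod 26 = 4 -> E
Decrypted message: FRAME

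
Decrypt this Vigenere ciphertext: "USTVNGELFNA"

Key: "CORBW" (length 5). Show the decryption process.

Step 1: Key 'CORBW' has length 5. Extended key: CORBWCORBWC
Step 2: Decrypt each position:
  U(20) - C(2) = 18 = S
  S(18) - O(14) = 4 = E
  T(19) - R(17) = 2 = C
  V(21) - B(1) = 20 = U
  N(13) - W(22) = 17 = R
  G(6) - C(2) = 4 = E
  E(4) - O(14) = 16 = Q
  L(11) - R(17) = 20 = U
  F(5) - B(1) = 4 = E
  N(13) - W(22) = 17 = R
  A(0) - C(2) = 24 = Y
Plaintext: SECUREQUERY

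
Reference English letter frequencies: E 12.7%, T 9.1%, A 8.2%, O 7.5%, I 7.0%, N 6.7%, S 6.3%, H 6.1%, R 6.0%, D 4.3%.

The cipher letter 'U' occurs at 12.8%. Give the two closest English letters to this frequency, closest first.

Step 1: Observed frequency of 'U' is 12.8%.
Step 2: Compute distances to each reference frequency and sort:
  E (12.7%): difference = 0.1% <-- BEST
  T (9.1%): difference = 3.7% <-- RUNNER-UP
  A (8.2%): difference = 4.6%
  O (7.5%): difference = 5.3%
  I (7.0%): difference = 5.8%
Step 3: Most likely is 'E' (12.7%, diff 0.1%); second most likely is 'T' (9.1%, diff 3.7%).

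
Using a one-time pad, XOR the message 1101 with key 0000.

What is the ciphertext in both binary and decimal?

Step 1: Write out the XOR operation bit by bit:
  Message: 1101
  Key:     0000
  XOR:     1101
Step 2: Convert to decimal: 1101 = 13.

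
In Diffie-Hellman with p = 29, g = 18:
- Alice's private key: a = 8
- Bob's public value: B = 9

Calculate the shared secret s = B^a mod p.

Step 1: s = B^a mod p = 9^8 mod 29.
  9^1 mod 29 = 9
  9^2 mod 29 = (9 * 9) mod 29 = 23
  9^3 mod 29 = (23 * 9) mod 29 = 4
  9^4 mod 29 = (4 * 9) mod 29 = 7
  9^5 mod 29 = (7 * 9) mod 29 = 5
  9^6 mod 29 = (5 * 9) mod 29 = 16
  9^7 mod 29 = (16 * 9) mod 29 = 28
  9^8 mod 29 = (28 * 9) mod 29 = 20
Result: shared secret = 20.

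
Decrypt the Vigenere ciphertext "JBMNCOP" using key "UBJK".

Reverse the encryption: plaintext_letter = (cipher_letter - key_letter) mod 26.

Step 1: Extend key: UBJKUBJ
Step 2: Decrypt each letter (c - k) mod 26:
  J(9) - U(20) = (9-20) mod 26 = 15 = P
  B(1) - B(1) = (1-1) mod 26 = 0 = A
  M(12) - J(9) = (12-9) mod 26 = 3 = D
  N(13) - K(10) = (13-10) mod 26 = 3 = D
  C(2) - U(20) = (2-20) mod 26 = 8 = I
  O(14) - B(1) = (14-1) mod 26 = 13 = N
  P(15) - J(9) = (15-9) mod 26 = 6 = G
Plaintext: PADDING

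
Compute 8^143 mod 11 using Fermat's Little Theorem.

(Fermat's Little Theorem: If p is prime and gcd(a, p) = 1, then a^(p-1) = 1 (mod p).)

Step 1: Since 11 is prime, by Fermat's Little Theorem: 8^10 = 1 (mod 11).
Step 2: Reduce exponent: 143 mod 10 = 3.
Step 3: So 8^143 = 8^3 (mod 11).
Step 4: 8^3 mod 11 = 6.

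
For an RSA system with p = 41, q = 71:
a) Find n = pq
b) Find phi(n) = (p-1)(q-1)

Step 1: n = p * q = 41 * 71 = 2911.
Step 2: phi(n) = (p-1)(q-1) = 40 * 70 = 2800.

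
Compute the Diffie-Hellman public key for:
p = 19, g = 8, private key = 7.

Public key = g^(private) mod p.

Step 1: A = g^a mod p = 8^7 mod 19.
  8^1 mod 19 = 8
  8^2 mod 19 = (8 * 8) mod 19 = 7
  8^3 mod 19 = (7 * 8) mod 19 = 18
  8^4 mod 19 = (18 * 8) mod 19 = 11
  8^5 mod 19 = (11 * 8) mod 19 = 12
  8^6 mod 19 = (12 * 8) mod 19 = 1
  8^7 mod 19 = (1 * 8) mod 19 = 8
Result: A = 8.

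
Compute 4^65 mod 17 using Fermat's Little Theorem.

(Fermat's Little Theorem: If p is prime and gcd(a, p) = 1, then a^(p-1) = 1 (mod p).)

Step 1: Since 17 is prime, by Fermat's Little Theorem: 4^16 = 1 (mod 17).
Step 2: Reduce exponent: 65 mod 16 = 1.
Step 3: So 4^65 = 4^1 (mod 17).
Step 4: 4^1 mod 17 = 4.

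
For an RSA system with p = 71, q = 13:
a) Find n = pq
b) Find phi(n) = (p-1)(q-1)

Step 1: n = p * q = 71 * 13 = 923.
Step 2: phi(n) = (p-1)(q-1) = 70 * 12 = 840.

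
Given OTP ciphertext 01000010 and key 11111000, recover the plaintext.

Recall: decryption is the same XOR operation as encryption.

Step 1: XOR ciphertext with key:
  Ciphertext: 01000010
  Key:        11111000
  XOR:        10111010
Step 2: Plaintext = 10111010 = 186 in decimal.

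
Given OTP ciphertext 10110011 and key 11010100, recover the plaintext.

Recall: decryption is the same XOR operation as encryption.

Step 1: XOR ciphertext with key:
  Ciphertext: 10110011
  Key:        11010100
  XOR:        01100111
Step 2: Plaintext = 01100111 = 103 in decimal.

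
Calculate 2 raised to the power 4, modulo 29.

Step 1: Compute 2^4 mod 29 step by step, reducing modulo 29 at each step.
  2^1 mod 29 = 2
  2^2 mod 29 = (2 * 2) mod 29 = 4
  2^3 mod 29 = (4 * 2) mod 29 = 8
  2^4 mod 29 = (8 * 2) mod 29 = 16
Step 2: Result = 16.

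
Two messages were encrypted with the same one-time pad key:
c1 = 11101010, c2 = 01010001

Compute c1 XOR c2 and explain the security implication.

Step 1: c1 XOR c2 = (m1 XOR k) XOR (m2 XOR k).
Step 2: By XOR associativity/commutativity: = m1 XOR m2 XOR k XOR k = m1 XOR m2.
Step 3: 11101010 XOR 01010001 = 10111011 = 187.
Step 4: The key cancels out! An attacker learns m1 XOR m2 = 187, revealing the relationship between plaintexts.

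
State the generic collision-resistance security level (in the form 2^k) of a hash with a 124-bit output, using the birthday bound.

Step 1: The birthday paradox gives collision probability ~50% after sqrt(2^n) = 2^(n/2) hashes.
Step 2: For 124-bit output: 2^(124/2) = 2^62.
Step 3: Approximately 2^62 hash computations needed.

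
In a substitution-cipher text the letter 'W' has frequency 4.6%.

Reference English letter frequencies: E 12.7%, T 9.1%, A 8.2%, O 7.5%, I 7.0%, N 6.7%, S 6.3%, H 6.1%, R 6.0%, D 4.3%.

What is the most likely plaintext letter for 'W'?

Step 1: The observed frequency is 4.6%.
Step 2: Compare with English frequencies:
  E: 12.7% (difference: 8.1%)
  T: 9.1% (difference: 4.5%)
  A: 8.2% (difference: 3.6%)
  O: 7.5% (difference: 2.9%)
  I: 7.0% (difference: 2.4%)
  N: 6.7% (difference: 2.1%)
  S: 6.3% (difference: 1.7%)
  H: 6.1% (difference: 1.5%)
  R: 6.0% (difference: 1.4%)
  D: 4.3% (difference: 0.3%) <-- closest
Step 3: 'W' most likely represents 'D' (frequency 4.3%).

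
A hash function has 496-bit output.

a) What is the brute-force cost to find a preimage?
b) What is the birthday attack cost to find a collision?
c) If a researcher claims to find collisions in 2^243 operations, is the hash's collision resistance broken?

Step 1: Preimage resistance requires brute-force of 2^496 operations.
Step 2: Collision resistance (birthday bound) = 2^(496/2) = 2^248.
Step 3: The claimed attack costs 2^243 operations.
Step 4: Since 2^243 < 2^248, the claimed attack beats the generic birthday bound, so collision resistance is broken.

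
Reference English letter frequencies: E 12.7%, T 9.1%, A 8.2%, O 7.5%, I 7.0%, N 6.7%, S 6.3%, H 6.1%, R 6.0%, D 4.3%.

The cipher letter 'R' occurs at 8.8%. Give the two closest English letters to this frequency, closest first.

Step 1: Observed frequency of 'R' is 8.8%.
Step 2: Compute distances to each reference frequency and sort:
  T (9.1%): difference = 0.3% <-- BEST
  A (8.2%): difference = 0.6% <-- RUNNER-UP
  O (7.5%): difference = 1.3%
  I (7.0%): difference = 1.8%
  N (6.7%): difference = 2.1%
Step 3: Most likely is 'T' (9.1%, diff 0.3%); second most likely is 'A' (8.2%, diff 0.6%).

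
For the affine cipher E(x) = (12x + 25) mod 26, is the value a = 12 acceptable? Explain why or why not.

Step 1: Compute gcd(12, 26).
Step 2: gcd(12, 26) = 2.
Since gcd = 2 != 1, 12 shares a common factor with 26, so it cannot be used.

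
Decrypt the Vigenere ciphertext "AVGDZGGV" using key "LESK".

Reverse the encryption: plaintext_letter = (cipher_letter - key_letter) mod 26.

Step 1: Extend key: LESKLESK
Step 2: Decrypt each letter (c - k) mod 26:
  A(0) - L(11) = (0-11) mod 26 = 15 = P
  V(21) - E(4) = (21-4) mod 26 = 17 = R
  G(6) - S(18) = (6-18) mod 26 = 14 = O
  D(3) - K(10) = (3-10) mod 26 = 19 = T
  Z(25) - L(11) = (25-11) mod 26 = 14 = O
  G(6) - E(4) = (6-4) mod 26 = 2 = C
  G(6) - S(18) = (6-18) mod 26 = 14 = O
  V(21) - K(10) = (21-10) mod 26 = 11 = L
Plaintext: PROTOCOL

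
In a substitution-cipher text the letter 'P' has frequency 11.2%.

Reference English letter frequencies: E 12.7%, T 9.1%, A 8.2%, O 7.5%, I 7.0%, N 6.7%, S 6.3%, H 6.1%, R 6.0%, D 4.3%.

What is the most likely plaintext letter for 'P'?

Step 1: The observed frequency is 11.2%.
Step 2: Compare with English frequencies:
  E: 12.7% (difference: 1.5%) <-- closest
  T: 9.1% (difference: 2.1%)
  A: 8.2% (difference: 3.0%)
  O: 7.5% (difference: 3.7%)
  I: 7.0% (difference: 4.2%)
  N: 6.7% (difference: 4.5%)
  S: 6.3% (difference: 4.9%)
  H: 6.1% (difference: 5.1%)
  R: 6.0% (difference: 5.2%)
  D: 4.3% (difference: 6.9%)
Step 3: 'P' most likely represents 'E' (frequency 12.7%).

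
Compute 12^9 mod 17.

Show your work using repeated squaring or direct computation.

Step 1: Compute 12^9 mod 17 step by step, reducing modulo 17 at each step.
  12^1 mod 17 = 12
  12^2 mod 17 = (12 * 12) mod 17 = 8
  12^3 mod 17 = (8 * 12) mod 17 = 11
  12^4 mod 17 = (11 * 12) mod 17 = 13
  12^5 mod 17 = (13 * 12) mod 17 = 3
  12^6 mod 17 = (3 * 12) mod 17 = 2
  12^7 mod 17 = (2 * 12) mod 17 = 7
  12^8 mod 17 = (7 * 12) mod 17 = 16
  12^9 mod 17 = (16 * 12) mod 17 = 5
Step 2: Result = 5.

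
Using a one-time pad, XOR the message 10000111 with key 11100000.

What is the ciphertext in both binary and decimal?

Step 1: Write out the XOR operation bit by bit:
  Message: 10000111
  Key:     11100000
  XOR:     01100111
Step 2: Convert to decimal: 01100111 = 103.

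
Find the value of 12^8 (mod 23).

Step 1: Compute 12^8 mod 23 step by step, reducing modulo 23 at each step.
  12^1 mod 23 = 12
  12^2 mod 23 = (12 * 12) mod 23 = 6
  12^3 mod 23 = (6 * 12) mod 23 = 3
  12^4 mod 23 = (3 * 12) mod 23 = 13
  12^5 mod 23 = (13 * 12) mod 23 = 18
  12^6 mod 23 = (18 * 12) mod 23 = 9
  12^7 mod 23 = (9 * 12) mod 23 = 16
  12^8 mod 23 = (16 * 12) mod 23 = 8
Step 2: Result = 8.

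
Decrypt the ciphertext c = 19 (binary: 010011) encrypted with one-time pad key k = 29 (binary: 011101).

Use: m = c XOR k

Step 1: XOR ciphertext with key:
  Ciphertext: 010011
  Key:        011101
  XOR:        001110
Step 2: Plaintext = 001110 = 14 in decimal.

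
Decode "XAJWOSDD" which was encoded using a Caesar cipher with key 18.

Step 1: Reverse the shift by subtracting 18 from each letter position.
  X (position 23) -> position (23-18) mod 26 = 5 -> F
  A (position 0) -> position (0-18) mod 26 = 8 -> I
  J (position 9) -> position (9-18) mod 26 = 17 -> R
  W (position 22) -> position (22-18) mod 26 = 4 -> E
  O (position 14) -> position (14-18) mod 26 = 22 -> W
  S (position 18) -> position (18-18) mod 26 = 0 -> A
  D (position 3) -> position (3-18) mod 26 = 11 -> L
  D (position 3) -> position (3-18) mod 26 = 11 -> L
Decrypted message: FIREWALL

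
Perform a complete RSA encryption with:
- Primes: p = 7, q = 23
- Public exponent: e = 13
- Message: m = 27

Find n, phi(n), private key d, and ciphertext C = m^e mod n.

Step 1: n = 7 * 23 = 161.
Step 2: phi(n) = (7-1)(23-1) = 6 * 22 = 132.
Step 3: Find d = 13^(-1) mod 132 = 61.
  Verify: 13 * 61 = 793 = 1 (mod 132).
Step 4: C = 27^13 mod 161 = 62.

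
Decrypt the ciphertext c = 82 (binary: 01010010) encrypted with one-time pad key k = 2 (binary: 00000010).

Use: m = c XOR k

Step 1: XOR ciphertext with key:
  Ciphertext: 01010010
  Key:        00000010
  XOR:        01010000
Step 2: Plaintext = 01010000 = 80 in decimal.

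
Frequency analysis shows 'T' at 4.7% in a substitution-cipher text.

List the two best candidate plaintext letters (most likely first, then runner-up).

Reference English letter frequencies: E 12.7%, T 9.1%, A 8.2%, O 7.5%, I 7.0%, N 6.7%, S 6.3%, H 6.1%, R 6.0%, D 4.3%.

Step 1: Observed frequency of 'T' is 4.7%.
Step 2: Compute distances to each reference frequency and sort:
  D (4.3%): difference = 0.4% <-- BEST
  R (6.0%): difference = 1.3% <-- RUNNER-UP
  H (6.1%): difference = 1.4%
  S (6.3%): difference = 1.6%
  N (6.7%): difference = 2.0%
Step 3: Most likely is 'D' (4.3%, diff 0.4%); second most likely is 'R' (6.0%, diff 1.3%).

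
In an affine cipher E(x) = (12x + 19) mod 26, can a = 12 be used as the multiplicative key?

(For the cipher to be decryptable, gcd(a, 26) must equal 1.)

Step 1: Compute gcd(12, 26).
Step 2: gcd(12, 26) = 2.
Since gcd = 2 != 1, 12 shares a common factor with 26, so it cannot be used.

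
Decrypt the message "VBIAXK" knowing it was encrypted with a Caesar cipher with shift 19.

Step 1: Reverse the shift by subtracting 19 from each letter position.
  V (position 21) -> position (21-19) mod 26 = 2 -> C
  B (position 1) -> position (1-19) mod 26 = 8 -> I
  I (position 8) -> position (8-19) mod 26 = 15 -> P
  A (position 0) -> position (0-19) mod 26 = 7 -> H
  X (position 23) -> position (23-19) mod 26 = 4 -> E
  K (position 10) -> position (10-19) mod 26 = 17 -> R
Decrypted message: CIPHER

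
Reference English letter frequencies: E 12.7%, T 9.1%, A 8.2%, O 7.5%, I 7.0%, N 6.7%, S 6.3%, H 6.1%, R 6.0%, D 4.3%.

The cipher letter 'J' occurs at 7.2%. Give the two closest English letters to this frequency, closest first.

Step 1: Observed frequency of 'J' is 7.2%.
Step 2: Compute distances to each reference frequency and sort:
  I (7.0%): difference = 0.2% <-- BEST
  O (7.5%): difference = 0.3% <-- RUNNER-UP
  N (6.7%): difference = 0.5%
  S (6.3%): difference = 0.9%
  A (8.2%): difference = 1.0%
Step 3: Most likely is 'I' (7.0%, diff 0.2%); second most likely is 'O' (7.5%, diff 0.3%).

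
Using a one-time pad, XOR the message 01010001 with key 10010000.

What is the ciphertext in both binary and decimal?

Step 1: Write out the XOR operation bit by bit:
  Message: 01010001
  Key:     10010000
  XOR:     11000001
Step 2: Convert to decimal: 11000001 = 193.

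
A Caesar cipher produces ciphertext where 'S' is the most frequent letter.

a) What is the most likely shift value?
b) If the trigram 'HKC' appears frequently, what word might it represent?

Step 1: In English, 'E' is the most frequent letter (12.7%).
Step 2: The most frequent ciphertext letter is 'S' (position 18).
Step 3: Shift = (18 - 4) mod 26 = 14.
Step 4: Decrypt 'HKC' by shifting back 14:
  H -> T
  K -> W
  C -> O
Step 5: 'HKC' decrypts to 'TWO'.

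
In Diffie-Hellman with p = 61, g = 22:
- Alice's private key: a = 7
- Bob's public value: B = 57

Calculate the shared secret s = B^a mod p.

Step 1: s = B^a mod p = 57^7 mod 61.
  57^1 mod 61 = 57
  57^2 mod 61 = (57 * 57) mod 61 = 16
  57^3 mod 61 = (16 * 57) mod 61 = 58
  57^4 mod 61 = (58 * 57) mod 61 = 12
  57^5 mod 61 = (12 * 57) mod 61 = 13
  57^6 mod 61 = (13 * 57) mod 61 = 9
  57^7 mod 61 = (9 * 57) mod 61 = 25
Result: shared secret = 25.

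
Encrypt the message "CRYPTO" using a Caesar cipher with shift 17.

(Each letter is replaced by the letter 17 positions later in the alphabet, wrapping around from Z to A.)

Step 1: For each letter, shift forward by 17 positions (mod 26).
  C (position 2) -> position (2+17) mod 26 = 19 -> T
  R (position 17) -> position (17+17) mod 26 = 8 -> I
  Y (position 24) -> position (24+17) mod 26 = 15 -> P
  P (position 15) -> position (15+17) mod 26 = 6 -> G
  T (position 19) -> position (19+17) mod 26 = 10 -> K
  O (position 14) -> position (14+17) mod 26 = 5 -> F
Result: TIPGKF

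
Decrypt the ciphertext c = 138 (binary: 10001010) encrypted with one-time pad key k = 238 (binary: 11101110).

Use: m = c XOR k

Step 1: XOR ciphertext with key:
  Ciphertext: 10001010
  Key:        11101110
  XOR:        01100100
Step 2: Plaintext = 01100100 = 100 in decimal.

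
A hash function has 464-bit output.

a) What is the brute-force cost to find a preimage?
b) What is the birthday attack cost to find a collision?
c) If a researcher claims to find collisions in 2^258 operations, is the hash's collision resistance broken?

Step 1: Preimage resistance requires brute-force of 2^464 operations.
Step 2: Collision resistance (birthday bound) = 2^(464/2) = 2^232.
Step 3: The claimed attack costs 2^258 operations.
Step 4: Since 2^258 >= 2^232, the claimed attack is no faster than the generic birthday attack, so this does not break collision resistance.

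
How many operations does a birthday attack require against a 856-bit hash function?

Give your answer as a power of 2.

Step 1: The birthday paradox gives collision probability ~50% after sqrt(2^n) = 2^(n/2) hashes.
Step 2: For 856-bit output: 2^(856/2) = 2^428.
Step 3: Approximately 2^428 hash computations needed.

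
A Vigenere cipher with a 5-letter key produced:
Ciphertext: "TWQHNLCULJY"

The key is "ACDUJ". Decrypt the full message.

Step 1: Key 'ACDUJ' has length 5. Extended key: ACDUJACDUJA
Step 2: Decrypt each position:
  T(19) - A(0) = 19 = T
  W(22) - C(2) = 20 = U
  Q(16) - D(3) = 13 = N
  H(7) - U(20) = 13 = N
  N(13) - J(9) = 4 = E
  L(11) - A(0) = 11 = L
  C(2) - C(2) = 0 = A
  U(20) - D(3) = 17 = R
  L(11) - U(20) = 17 = R
  J(9) - J(9) = 0 = A
  Y(24) - A(0) = 24 = Y
Plaintext: TUNNELARRAY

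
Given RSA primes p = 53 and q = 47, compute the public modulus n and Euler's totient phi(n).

Step 1: n = p * q = 53 * 47 = 2491.
Step 2: phi(n) = (p-1)(q-1) = 52 * 46 = 2392.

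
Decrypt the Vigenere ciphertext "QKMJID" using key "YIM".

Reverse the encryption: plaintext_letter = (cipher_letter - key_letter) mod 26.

Step 1: Extend key: YIMYIM
Step 2: Decrypt each letter (c - k) mod 26:
  Q(16) - Y(24) = (16-24) mod 26 = 18 = S
  K(10) - I(8) = (10-8) mod 26 = 2 = C
  M(12) - M(12) = (12-12) mod 26 = 0 = A
  J(9) - Y(24) = (9-24) mod 26 = 11 = L
  I(8) - I(8) = (8-8) mod 26 = 0 = A
  D(3) - M(12) = (3-12) mod 26 = 17 = R
Plaintext: SCALAR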